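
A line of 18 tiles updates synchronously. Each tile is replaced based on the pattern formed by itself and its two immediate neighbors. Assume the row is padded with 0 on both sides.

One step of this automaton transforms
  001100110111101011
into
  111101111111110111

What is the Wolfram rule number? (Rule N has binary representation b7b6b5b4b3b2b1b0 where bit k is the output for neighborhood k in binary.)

position 10: 111 → 1  (bit 7 = 1)
position 3: 110 → 1  (bit 6 = 1)
position 8: 101 → 1  (bit 5 = 1)
position 4: 100 → 0  (bit 4 = 0)
position 2: 011 → 1  (bit 3 = 1)
position 14: 010 → 0  (bit 2 = 0)
position 1: 001 → 1  (bit 1 = 1)
position 0: 000 → 1  (bit 0 = 1)
bits b7..b0 = 11101011 = 235

235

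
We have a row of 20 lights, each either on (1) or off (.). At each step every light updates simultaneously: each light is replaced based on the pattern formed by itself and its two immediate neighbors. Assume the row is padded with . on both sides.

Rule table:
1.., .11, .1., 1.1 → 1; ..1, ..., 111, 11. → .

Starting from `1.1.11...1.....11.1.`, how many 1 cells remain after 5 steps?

13

11111.1..11....1.111
1....111.1.1...111..
11...1..11111..1..1.
1.1..11.1....1.11.11
1111.1.111...111.11.
count of 1: 13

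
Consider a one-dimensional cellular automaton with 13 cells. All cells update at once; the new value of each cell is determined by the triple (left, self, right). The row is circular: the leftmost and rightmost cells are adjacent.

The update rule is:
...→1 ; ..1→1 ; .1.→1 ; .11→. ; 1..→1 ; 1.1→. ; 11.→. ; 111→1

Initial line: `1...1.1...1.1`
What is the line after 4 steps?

.1111.11111..
1.11...111.11
....111.1...1
1111.1..11111

1111.1..11111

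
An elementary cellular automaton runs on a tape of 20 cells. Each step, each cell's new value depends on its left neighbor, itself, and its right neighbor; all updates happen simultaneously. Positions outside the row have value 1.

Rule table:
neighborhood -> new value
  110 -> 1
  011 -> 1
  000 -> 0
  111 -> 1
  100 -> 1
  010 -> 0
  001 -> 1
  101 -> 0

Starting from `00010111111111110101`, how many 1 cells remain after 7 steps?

step 1: 10100111111111110001
step 2: 10011111111111111011
step 3: 11111111111111111011
step 4: 11111111111111111011  (fixed point — unchanged through step 7)
count of 1: 19

19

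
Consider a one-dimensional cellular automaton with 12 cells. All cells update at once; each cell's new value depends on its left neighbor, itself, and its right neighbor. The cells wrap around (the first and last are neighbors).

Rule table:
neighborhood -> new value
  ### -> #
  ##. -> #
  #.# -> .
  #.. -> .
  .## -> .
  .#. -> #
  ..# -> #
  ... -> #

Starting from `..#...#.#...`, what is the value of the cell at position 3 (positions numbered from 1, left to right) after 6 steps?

#

###.###.#.##
###..##.#..#
###.#.#.#.#.
.##.#.#.#.#.
#.#.#.#.#.#.
#.#.#.#.#.#.
position 3 holds #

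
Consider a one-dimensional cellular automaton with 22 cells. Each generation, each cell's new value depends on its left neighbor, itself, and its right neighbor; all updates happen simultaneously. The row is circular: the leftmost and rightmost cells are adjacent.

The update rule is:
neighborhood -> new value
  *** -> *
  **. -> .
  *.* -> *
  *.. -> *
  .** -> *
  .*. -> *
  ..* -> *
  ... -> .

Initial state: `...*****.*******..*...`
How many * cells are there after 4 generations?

generation 1: ..*****.*******.****..
generation 2: .*****.*******.****.*.
generation 3: *****.*******.****.***
generation 4: ****.*******.****.****
count of *: 19

19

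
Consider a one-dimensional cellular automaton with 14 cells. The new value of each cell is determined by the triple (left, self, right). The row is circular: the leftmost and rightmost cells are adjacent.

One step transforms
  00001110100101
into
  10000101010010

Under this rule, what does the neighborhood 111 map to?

At position 5 the neighborhood is 111; the next row has 1 there.

1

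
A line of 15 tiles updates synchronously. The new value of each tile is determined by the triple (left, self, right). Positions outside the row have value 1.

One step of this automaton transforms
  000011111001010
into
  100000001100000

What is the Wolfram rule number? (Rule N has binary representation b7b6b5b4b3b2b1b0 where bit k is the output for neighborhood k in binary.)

80

position 5: 111 → 0  (bit 7 = 0)
position 8: 110 → 1  (bit 6 = 1)
position 12: 101 → 0  (bit 5 = 0)
position 0: 100 → 1  (bit 4 = 1)
position 4: 011 → 0  (bit 3 = 0)
position 11: 010 → 0  (bit 2 = 0)
position 3: 001 → 0  (bit 1 = 0)
position 1: 000 → 0  (bit 0 = 0)
bits b7..b0 = 01010000 = 80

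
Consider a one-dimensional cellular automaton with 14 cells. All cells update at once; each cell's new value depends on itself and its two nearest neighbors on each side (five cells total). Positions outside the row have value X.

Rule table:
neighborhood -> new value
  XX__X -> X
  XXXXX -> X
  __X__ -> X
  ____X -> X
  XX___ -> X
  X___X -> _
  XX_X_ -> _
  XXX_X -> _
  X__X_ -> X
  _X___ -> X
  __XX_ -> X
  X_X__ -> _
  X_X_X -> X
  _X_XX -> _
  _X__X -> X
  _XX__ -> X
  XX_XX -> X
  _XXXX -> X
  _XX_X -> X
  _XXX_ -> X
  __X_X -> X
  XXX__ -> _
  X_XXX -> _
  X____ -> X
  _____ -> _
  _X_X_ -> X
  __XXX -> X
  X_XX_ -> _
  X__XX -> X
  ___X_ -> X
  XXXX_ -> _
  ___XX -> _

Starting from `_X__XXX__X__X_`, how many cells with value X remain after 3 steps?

9

__XXXX_XXXXXX_
XXXX__X_XXX__X
XX__XXX__X_XXX
count of X: 9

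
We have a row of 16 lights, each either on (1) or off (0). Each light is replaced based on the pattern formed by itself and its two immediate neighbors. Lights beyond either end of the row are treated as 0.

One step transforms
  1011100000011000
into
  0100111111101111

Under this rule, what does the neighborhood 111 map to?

At position 3 the neighborhood is 111; the next row has 0 there.

0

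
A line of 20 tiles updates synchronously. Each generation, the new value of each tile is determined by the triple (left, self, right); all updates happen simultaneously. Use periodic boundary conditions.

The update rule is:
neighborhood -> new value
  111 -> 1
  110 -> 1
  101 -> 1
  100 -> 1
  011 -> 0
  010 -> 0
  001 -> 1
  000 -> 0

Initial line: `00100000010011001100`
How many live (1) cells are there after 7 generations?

13

01010000101101110110
10101001010110111011
11010110101011011101
11101011010101101110
01110101101010110111
10111010110101011011
11011101011010101101
count of 1: 13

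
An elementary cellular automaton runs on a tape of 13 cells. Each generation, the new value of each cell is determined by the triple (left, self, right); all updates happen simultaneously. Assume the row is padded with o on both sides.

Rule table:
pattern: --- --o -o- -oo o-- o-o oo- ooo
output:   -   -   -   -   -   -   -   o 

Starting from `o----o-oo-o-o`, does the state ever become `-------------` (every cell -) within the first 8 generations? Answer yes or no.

yes

-------------
all cells are - at generation 1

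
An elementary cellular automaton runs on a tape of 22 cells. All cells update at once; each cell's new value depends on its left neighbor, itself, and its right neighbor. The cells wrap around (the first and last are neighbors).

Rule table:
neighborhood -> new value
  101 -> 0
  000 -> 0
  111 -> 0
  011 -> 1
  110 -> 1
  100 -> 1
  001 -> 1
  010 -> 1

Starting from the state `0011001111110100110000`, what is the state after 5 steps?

step 1: 0111111000010111111000
step 2: 1100001100110100001100
step 3: 1110011111110110011111
step 4: 0011110000010111110000
step 5: 0110011000110100011000

0110011000110100011000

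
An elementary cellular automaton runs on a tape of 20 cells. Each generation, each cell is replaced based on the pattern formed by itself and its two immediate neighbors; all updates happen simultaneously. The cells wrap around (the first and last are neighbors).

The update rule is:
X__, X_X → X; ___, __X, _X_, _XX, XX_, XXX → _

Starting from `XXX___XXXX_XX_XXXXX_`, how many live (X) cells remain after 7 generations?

4

___X______X__X_____X
X___X______X__X_____
_X___X______X__X____
__X___X______X__X___
___X___X______X__X__
____X___X______X__X_
_____X___X______X__X
count of X: 4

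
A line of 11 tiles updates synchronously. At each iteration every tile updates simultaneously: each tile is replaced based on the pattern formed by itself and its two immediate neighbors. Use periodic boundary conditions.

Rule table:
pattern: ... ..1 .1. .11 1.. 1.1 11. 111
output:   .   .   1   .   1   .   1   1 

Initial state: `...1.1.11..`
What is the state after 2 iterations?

...1.11..11

iteration 1: ...1.1..11.
iteration 2: ...1.11..11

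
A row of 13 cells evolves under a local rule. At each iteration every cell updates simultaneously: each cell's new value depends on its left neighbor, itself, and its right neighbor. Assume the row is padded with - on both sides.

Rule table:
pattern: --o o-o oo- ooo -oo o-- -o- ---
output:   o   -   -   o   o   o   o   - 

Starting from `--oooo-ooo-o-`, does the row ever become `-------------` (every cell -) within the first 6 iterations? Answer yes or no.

no

-oooo--oo--oo
oooo-ooo-ooo-
ooo--oo--oo-o
oo-ooo-ooo--o
o--oo--oo-ooo
oooo-ooo--oo-
iteration 6 is oooo-ooo--oo-, still not uniform -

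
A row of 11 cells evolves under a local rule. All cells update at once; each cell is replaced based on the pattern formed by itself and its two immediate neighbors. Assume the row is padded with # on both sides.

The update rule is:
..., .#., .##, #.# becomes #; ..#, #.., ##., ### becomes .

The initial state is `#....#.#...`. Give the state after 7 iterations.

iteration 1: ..##.###.#.
iteration 2: ..#.##..###
iteration 3: ..###...#..
iteration 4: ..#...#.#..
iteration 5: ..#.#.###..
iteration 6: ..#####....
iteration 7: ..#.....##.

..#.....##.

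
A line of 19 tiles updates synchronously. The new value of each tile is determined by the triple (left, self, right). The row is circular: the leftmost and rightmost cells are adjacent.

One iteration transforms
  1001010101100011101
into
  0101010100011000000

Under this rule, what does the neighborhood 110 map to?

At position 0 the neighborhood is 110; the next row has 0 there.

0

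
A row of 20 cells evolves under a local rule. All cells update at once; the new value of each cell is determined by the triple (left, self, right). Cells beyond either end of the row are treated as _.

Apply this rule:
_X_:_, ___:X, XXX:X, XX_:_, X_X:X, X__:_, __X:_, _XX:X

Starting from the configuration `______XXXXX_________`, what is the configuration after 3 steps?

step 1: XXXXX_XXXX__XXXXXXXX
step 2: XXXX_XXXX___XXXXXXX_
step 3: XXX_XXXX__X_XXXXXX__

XXX_XXXX__X_XXXXXX__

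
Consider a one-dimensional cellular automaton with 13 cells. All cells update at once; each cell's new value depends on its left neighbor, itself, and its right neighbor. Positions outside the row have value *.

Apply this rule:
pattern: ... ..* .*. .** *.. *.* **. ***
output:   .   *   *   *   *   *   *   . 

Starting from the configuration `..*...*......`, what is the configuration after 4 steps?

******.....**

****.***....*
...***.**..**
*.**.*******.
******.....**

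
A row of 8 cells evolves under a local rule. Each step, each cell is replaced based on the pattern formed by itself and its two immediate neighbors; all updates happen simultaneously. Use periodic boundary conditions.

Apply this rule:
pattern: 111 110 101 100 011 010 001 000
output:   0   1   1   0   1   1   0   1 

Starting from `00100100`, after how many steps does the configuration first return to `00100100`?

10100101
11100111
00100100

3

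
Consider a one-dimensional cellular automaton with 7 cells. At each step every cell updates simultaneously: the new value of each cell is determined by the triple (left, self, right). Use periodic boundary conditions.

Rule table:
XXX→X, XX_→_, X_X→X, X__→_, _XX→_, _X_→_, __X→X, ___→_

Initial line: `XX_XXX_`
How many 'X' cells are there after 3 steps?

3

step 1: __X_X_X
step 2: _X_X_X_
step 3: X_X_X__
count of X: 3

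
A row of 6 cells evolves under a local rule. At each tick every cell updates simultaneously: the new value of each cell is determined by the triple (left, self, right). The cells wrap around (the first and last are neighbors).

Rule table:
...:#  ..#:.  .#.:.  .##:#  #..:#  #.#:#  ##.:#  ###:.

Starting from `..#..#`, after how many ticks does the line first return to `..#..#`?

#..#..
.#..#.
..#..#

3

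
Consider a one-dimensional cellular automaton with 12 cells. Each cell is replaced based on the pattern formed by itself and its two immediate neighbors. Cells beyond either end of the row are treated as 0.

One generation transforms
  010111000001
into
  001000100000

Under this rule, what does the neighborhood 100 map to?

1

At position 6 the neighborhood is 100; the next row has 1 there.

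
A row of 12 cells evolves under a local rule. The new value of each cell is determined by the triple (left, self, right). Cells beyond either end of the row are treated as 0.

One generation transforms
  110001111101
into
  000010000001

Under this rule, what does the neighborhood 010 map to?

1

At position 11 the neighborhood is 010; the next row has 1 there.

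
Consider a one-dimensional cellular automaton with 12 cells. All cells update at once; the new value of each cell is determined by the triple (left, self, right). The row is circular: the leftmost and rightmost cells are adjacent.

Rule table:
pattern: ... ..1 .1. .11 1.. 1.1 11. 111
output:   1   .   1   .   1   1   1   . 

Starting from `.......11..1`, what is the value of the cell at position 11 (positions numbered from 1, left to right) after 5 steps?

1

step 1: 111111..11.1
step 2: .....11..11.
step 3: 1111..11..11
step 4: ...11..11...
step 5: 11..11..1111
position 11 holds 1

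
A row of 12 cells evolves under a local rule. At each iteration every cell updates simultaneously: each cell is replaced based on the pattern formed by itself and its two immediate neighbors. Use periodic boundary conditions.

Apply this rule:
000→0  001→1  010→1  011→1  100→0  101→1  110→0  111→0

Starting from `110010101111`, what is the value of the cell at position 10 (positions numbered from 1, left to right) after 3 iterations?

0

iteration 1: 000111111000
iteration 2: 001100000000
iteration 3: 011000000000
position 10 holds 0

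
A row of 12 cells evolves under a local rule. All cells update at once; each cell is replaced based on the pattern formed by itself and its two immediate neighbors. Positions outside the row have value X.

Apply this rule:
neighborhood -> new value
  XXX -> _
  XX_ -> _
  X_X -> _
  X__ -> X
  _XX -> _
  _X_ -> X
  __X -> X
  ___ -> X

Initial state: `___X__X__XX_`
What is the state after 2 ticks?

_________XXX

XXXXXXXXX___
_________XXX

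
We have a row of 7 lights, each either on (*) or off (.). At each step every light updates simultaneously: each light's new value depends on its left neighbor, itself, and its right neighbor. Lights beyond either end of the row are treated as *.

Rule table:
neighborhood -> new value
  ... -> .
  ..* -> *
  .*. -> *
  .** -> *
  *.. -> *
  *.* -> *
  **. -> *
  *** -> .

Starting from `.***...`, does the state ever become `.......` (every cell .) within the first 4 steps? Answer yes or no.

**.**.*
.******
**.....
.**...*
step 4 is .**...*, still not uniform .

no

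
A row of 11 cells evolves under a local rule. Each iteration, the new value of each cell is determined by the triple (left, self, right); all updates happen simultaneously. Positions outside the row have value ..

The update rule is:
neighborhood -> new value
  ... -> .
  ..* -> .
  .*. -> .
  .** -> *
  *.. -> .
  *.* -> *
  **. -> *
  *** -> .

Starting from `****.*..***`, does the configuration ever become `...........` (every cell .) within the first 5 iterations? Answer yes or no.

*..**...*.*
...**....*.
...**......
...**......  (fixed point — unchanged through iteration 5)
iteration 5 is ...**......, still not uniform .

no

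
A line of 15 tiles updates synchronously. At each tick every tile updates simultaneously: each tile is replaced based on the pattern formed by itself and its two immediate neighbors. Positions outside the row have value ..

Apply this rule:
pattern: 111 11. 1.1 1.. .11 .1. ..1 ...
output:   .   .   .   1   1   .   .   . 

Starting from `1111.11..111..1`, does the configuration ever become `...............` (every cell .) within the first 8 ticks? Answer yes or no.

1....1.1.1..1..
.1........1..1.
..1........1..1
...1........1..
....1........1.
.....1........1
......1........
.......1.......
tick 8 is .......1......., still not uniform .

no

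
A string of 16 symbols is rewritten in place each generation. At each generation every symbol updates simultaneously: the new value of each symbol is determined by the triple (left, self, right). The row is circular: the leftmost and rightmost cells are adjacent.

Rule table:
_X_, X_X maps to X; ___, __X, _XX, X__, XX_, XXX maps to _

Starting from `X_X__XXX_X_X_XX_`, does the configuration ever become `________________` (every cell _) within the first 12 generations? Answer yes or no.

generation 1: XXX_____XXXXX__X
generation 2: ________________
all cells are _ at generation 2

yes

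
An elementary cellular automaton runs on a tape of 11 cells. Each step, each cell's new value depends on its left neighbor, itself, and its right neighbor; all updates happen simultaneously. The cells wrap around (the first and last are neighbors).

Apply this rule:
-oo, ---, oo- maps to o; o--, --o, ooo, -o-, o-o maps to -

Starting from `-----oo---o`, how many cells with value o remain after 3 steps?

3

-ooo-oo-o--
-o-o-oo---o
-----oo-o--
count of o: 3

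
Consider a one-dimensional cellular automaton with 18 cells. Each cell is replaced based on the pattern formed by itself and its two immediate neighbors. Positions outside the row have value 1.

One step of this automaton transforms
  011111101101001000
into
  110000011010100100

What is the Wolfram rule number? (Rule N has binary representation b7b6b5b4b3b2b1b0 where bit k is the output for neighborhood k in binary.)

position 2: 111 → 0  (bit 7 = 0)
position 6: 110 → 0  (bit 6 = 0)
position 0: 101 → 1  (bit 5 = 1)
position 12: 100 → 1  (bit 4 = 1)
position 1: 011 → 1  (bit 3 = 1)
position 11: 010 → 0  (bit 2 = 0)
position 13: 001 → 0  (bit 1 = 0)
position 16: 000 → 0  (bit 0 = 0)
bits b7..b0 = 00111000 = 56

56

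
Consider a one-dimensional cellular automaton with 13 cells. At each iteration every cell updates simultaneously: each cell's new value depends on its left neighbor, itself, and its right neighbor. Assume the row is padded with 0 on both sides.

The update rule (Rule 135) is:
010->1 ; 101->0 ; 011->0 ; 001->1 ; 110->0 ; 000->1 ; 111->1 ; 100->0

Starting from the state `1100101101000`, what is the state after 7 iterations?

0110010110011

iteration 1: 0001100001011
iteration 2: 1110001111000
iteration 3: 0100110110011
iteration 4: 1101000000100
iteration 5: 0001011111101
iteration 6: 1111001111001
iteration 7: 0110010110011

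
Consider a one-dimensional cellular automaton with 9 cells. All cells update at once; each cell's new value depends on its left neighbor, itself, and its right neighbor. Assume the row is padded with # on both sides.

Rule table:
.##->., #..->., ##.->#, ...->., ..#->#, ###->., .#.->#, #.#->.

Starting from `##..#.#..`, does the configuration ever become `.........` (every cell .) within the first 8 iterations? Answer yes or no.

no

.#.##.#.#
.#..#.#..
.#.##.#.#  (repeats iteration 1; period 2)
iteration 8: .#..#.#..
iteration 8 is .#..#.#.., still not uniform .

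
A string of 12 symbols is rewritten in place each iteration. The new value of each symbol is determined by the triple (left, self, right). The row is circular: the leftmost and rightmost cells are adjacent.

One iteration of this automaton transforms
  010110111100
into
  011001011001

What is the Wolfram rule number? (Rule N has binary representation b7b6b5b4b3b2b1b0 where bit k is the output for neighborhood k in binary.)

165

position 7: 111 → 1  (bit 7 = 1)
position 4: 110 → 0  (bit 6 = 0)
position 2: 101 → 1  (bit 5 = 1)
position 10: 100 → 0  (bit 4 = 0)
position 3: 011 → 0  (bit 3 = 0)
position 1: 010 → 1  (bit 2 = 1)
position 0: 001 → 0  (bit 1 = 0)
position 11: 000 → 1  (bit 0 = 1)
bits b7..b0 = 10100101 = 165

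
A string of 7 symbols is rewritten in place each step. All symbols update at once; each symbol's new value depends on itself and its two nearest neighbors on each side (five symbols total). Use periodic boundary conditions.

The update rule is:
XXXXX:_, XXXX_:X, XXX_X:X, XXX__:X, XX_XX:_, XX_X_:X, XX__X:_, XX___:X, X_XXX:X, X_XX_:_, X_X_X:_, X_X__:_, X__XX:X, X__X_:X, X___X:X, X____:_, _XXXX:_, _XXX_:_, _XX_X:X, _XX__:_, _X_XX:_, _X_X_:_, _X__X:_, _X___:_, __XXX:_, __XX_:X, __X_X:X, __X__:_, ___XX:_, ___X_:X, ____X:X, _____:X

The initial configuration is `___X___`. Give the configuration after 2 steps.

XXX___X
_XXXX__

_XXXX__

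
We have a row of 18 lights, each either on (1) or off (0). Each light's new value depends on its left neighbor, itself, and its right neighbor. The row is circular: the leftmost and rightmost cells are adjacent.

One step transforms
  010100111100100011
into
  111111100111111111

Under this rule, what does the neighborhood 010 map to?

At position 1 the neighborhood is 010; the next row has 1 there.

1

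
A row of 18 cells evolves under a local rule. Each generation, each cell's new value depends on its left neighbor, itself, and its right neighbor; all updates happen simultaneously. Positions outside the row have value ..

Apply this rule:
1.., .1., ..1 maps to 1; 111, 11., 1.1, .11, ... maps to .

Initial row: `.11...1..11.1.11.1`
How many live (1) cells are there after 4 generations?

1..1.1111...1....1
1111.....1.111..11
....1...11....11..
...111.1..1..1..1.
count of 1: 7

7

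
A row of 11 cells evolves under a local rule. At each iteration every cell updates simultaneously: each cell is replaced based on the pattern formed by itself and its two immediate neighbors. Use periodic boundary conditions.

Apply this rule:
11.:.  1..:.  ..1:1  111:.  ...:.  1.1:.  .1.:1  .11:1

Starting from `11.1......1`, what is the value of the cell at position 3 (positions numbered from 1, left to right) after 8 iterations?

1

iteration 1: ...1.....11
iteration 2: ..11....11.
iteration 3: .11....11..
iteration 4: 11....11...
iteration 5: 1....11...1
iteration 6: ....11...11
iteration 7: ...11...11.
iteration 8: ..11...11..
position 3 holds 1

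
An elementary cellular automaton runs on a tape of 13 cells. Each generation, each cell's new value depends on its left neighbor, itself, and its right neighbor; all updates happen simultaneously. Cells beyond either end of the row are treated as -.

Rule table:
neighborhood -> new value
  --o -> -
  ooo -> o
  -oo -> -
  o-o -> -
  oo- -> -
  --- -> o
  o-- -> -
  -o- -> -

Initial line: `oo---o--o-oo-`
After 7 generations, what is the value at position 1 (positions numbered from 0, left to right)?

-

---o---------
oo---oooooooo
---o--oooooo-
oo-----oooo--
---ooo--oo--o
oo--o--------
------ooooooo
position 1 holds -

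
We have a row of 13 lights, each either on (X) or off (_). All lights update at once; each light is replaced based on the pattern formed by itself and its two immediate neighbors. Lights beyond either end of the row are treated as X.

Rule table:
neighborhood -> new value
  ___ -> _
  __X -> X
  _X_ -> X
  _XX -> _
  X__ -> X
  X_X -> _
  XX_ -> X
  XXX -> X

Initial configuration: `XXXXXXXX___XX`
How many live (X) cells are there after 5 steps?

XXXXXXXXX_X_X
XXXXXXXXX_X__
XXXXXXXXX_XXX
XXXXXXXXX__XX
XXXXXXXXXXX_X
count of X: 12

12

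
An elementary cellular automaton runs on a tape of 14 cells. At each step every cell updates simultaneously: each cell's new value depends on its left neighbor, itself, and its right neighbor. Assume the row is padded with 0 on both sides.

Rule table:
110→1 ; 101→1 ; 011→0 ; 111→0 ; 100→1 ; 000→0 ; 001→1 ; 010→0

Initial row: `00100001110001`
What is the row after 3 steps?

step 1: 01010010011010
step 2: 10101101101101
step 3: 01010110110110

01010110110110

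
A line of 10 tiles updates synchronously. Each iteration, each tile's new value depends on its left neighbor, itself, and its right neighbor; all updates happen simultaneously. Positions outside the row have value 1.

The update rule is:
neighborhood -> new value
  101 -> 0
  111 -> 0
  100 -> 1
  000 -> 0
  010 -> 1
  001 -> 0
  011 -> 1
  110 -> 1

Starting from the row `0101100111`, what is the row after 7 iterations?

0101110100
0101010110
0101010110  (fixed point — unchanged through iteration 7)

0101010110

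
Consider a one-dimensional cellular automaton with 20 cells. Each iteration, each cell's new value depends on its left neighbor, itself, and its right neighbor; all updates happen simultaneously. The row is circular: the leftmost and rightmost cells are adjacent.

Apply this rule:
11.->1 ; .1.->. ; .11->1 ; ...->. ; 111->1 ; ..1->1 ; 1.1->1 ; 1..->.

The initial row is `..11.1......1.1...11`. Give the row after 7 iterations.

iteration 1: .1111......1.1...111
iteration 2: 11111.....1.1...1111
iteration 3: 11111....1.1...11111
iteration 4: 11111...1.1...111111
iteration 5: 11111..1.1...1111111
iteration 6: 11111.1.1...11111111
iteration 7: 111111.1...111111111

111111.1...111111111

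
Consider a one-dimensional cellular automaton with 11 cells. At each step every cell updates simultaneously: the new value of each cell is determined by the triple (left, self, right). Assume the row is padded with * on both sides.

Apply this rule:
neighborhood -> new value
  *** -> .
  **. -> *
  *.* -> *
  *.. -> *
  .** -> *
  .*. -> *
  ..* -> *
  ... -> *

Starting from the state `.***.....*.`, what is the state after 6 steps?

.***.......

step 1: **.********
step 2: .***.......
step 3: **.********  (repeats step 1; period 2)
step 6: .***.......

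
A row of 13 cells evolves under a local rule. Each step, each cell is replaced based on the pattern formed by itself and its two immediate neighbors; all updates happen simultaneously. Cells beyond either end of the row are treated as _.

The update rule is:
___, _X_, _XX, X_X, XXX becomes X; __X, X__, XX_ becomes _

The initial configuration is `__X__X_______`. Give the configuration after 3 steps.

XX___XXXXXX__

step 1: X_X__X_XXXXXX
step 2: XXX__XXXXXXX_
step 3: XX___XXXXXX__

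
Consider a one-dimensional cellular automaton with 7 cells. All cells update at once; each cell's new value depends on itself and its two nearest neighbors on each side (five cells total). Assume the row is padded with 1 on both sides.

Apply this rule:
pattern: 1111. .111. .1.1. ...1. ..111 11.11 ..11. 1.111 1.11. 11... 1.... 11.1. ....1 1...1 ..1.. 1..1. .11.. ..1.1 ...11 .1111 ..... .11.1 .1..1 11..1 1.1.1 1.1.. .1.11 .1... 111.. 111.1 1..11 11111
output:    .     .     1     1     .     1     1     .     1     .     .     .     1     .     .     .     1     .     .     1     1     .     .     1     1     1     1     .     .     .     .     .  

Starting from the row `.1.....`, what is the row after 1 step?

.1..11.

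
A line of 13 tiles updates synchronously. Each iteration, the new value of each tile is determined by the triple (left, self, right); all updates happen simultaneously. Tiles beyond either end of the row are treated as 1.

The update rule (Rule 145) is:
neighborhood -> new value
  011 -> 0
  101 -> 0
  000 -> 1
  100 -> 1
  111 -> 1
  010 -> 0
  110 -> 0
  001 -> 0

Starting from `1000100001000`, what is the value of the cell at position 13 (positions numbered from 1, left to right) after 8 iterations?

iteration 1: 0110011100110
iteration 2: 0001001010000
iteration 3: 1100100001110
iteration 4: 1010011100100
iteration 5: 0001001010010
iteration 6: 1100100001000
iteration 7: 1010011100110
iteration 8: 0001001010000
position 13 holds 0

0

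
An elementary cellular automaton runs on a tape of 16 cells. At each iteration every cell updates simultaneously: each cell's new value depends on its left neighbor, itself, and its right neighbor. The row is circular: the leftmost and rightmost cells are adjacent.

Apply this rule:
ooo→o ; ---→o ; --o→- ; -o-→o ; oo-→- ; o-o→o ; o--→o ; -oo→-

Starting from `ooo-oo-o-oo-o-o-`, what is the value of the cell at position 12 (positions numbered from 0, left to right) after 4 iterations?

-o-o--ooo--ooooo
ooooo--o-o--ooo-
-ooo-o-oooo--o-o
o-o-ooo-oo-o-ooo
position 12 holds -

-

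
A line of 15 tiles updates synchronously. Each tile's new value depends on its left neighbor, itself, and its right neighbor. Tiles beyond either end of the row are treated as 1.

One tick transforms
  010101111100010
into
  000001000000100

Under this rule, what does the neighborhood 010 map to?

At position 1 the neighborhood is 010; the next row has 0 there.

0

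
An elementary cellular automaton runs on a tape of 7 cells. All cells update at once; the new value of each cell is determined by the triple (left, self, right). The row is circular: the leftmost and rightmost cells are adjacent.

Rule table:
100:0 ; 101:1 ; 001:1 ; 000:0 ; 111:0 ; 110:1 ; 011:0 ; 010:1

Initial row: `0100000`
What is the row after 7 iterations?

1011111

1100000
0100001
1100011
0100100
1101100
0110101
1011111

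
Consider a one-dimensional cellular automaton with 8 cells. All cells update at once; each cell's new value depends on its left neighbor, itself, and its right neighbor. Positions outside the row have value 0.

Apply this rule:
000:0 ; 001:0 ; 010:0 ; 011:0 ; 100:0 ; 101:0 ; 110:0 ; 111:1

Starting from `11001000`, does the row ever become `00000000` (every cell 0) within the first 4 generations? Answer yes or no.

generation 1: 00000000
all cells are 0 at generation 1

yes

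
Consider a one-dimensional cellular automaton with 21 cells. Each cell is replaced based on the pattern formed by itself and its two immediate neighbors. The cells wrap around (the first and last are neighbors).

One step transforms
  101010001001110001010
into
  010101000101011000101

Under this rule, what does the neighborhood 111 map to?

0

At position 12 the neighborhood is 111; the next row has 0 there.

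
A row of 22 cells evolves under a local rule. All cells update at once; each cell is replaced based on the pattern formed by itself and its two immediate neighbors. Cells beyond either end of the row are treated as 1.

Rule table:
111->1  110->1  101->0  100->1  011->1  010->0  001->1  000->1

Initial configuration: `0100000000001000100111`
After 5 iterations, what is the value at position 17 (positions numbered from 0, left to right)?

iteration 1: 0011111111110111011111
iteration 2: 1111111111110111011111
iteration 3: 1111111111110111011111  (fixed point — unchanged through iteration 5)
position 17 holds 1

1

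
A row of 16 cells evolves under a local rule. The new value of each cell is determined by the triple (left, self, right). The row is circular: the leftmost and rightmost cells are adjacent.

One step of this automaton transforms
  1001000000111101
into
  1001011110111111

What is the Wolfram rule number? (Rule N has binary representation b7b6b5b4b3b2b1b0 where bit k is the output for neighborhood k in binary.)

position 11: 111 → 1  (bit 7 = 1)
position 0: 110 → 1  (bit 6 = 1)
position 14: 101 → 1  (bit 5 = 1)
position 1: 100 → 0  (bit 4 = 0)
position 10: 011 → 1  (bit 3 = 1)
position 3: 010 → 1  (bit 2 = 1)
position 2: 001 → 0  (bit 1 = 0)
position 5: 000 → 1  (bit 0 = 1)
bits b7..b0 = 11101101 = 237

237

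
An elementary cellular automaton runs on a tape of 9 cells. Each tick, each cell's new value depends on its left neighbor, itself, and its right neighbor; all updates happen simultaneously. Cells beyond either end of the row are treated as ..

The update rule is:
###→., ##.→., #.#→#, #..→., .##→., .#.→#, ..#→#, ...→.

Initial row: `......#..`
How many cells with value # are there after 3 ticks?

2

.....##..
....#....
...##....
count of #: 2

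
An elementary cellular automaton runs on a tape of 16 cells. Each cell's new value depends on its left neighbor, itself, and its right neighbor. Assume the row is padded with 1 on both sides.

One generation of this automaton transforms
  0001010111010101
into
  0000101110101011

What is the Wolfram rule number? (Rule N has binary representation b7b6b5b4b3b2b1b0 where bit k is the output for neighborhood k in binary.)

168

position 8: 111 → 1  (bit 7 = 1)
position 9: 110 → 0  (bit 6 = 0)
position 4: 101 → 1  (bit 5 = 1)
position 0: 100 → 0  (bit 4 = 0)
position 7: 011 → 1  (bit 3 = 1)
position 3: 010 → 0  (bit 2 = 0)
position 2: 001 → 0  (bit 1 = 0)
position 1: 000 → 0  (bit 0 = 0)
bits b7..b0 = 10101000 = 168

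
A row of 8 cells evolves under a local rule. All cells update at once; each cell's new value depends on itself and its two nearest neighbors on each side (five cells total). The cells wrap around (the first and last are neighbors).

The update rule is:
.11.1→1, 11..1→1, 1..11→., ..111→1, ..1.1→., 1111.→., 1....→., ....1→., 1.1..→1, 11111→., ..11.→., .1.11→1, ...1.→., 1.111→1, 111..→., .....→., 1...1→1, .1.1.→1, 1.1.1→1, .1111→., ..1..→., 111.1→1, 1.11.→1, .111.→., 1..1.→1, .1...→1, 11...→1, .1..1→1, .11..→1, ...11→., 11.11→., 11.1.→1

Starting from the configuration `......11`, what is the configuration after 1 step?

1......1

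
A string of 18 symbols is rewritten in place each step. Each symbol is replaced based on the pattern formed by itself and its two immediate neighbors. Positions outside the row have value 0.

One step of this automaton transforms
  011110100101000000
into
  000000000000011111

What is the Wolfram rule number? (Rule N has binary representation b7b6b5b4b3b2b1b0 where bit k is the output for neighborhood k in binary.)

position 2: 111 → 0  (bit 7 = 0)
position 4: 110 → 0  (bit 6 = 0)
position 5: 101 → 0  (bit 5 = 0)
position 7: 100 → 0  (bit 4 = 0)
position 1: 011 → 0  (bit 3 = 0)
position 6: 010 → 0  (bit 2 = 0)
position 0: 001 → 0  (bit 1 = 0)
position 13: 000 → 1  (bit 0 = 1)
bits b7..b0 = 00000001 = 1

1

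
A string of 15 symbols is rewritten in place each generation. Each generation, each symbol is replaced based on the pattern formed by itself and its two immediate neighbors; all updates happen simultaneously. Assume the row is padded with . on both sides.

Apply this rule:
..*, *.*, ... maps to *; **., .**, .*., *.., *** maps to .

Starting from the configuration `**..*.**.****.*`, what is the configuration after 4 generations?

***..*..*..***.

...*.*..*....*.
***.*..*..***..
...*..*..*....*
***..*..*..***.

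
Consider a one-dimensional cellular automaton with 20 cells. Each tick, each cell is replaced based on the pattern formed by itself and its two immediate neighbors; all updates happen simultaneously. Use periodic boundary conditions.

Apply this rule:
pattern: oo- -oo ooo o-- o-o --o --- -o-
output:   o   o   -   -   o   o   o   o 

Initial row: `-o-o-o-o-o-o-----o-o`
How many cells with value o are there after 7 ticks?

oooooooooooo-ooooooo
-----------ooo------
oooooooooooo-o-ooooo
-----------ooooo----
oooooooooooo---o-ooo
-----------o-ooooo--
oooooooooooooo---o-o
count of o: 16

16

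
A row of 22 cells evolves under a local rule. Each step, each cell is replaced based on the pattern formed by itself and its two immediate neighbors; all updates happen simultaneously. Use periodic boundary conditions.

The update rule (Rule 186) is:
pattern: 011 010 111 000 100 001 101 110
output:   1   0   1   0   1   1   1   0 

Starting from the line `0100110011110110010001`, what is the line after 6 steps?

0111110110110101010111

1011101111101101101010
0111011111011011010101
1110111110110110101010
1101111101101101010101
1011111011011010101011
0111110110110101010111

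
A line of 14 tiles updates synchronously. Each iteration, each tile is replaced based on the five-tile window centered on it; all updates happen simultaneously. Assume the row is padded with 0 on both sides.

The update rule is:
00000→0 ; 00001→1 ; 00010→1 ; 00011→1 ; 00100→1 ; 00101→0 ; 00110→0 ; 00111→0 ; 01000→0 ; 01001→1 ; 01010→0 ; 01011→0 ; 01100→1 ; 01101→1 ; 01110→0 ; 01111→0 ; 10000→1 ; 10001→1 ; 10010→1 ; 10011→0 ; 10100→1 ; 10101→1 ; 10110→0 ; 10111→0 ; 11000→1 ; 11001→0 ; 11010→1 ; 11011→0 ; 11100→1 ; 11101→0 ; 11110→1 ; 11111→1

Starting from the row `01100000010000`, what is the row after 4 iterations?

11000110010001

iteration 1: 10111001110100
iteration 2: 00001000001101
iteration 3: 00111010110111
iteration 4: 11000110010001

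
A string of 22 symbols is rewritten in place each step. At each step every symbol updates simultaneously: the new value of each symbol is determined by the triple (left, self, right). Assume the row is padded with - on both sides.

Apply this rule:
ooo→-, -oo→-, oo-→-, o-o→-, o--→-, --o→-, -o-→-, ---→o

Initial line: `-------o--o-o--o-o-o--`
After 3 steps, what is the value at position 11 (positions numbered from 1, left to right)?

-

oooooo---------------o
-------ooooooooooooo--
oooooo---------------o
position 11 holds -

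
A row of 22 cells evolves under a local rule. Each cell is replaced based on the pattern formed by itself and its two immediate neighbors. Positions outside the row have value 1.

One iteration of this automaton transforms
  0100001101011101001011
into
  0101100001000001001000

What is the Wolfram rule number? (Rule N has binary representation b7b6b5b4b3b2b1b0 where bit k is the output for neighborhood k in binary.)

5

position 12: 111 → 0  (bit 7 = 0)
position 7: 110 → 0  (bit 6 = 0)
position 0: 101 → 0  (bit 5 = 0)
position 2: 100 → 0  (bit 4 = 0)
position 6: 011 → 0  (bit 3 = 0)
position 1: 010 → 1  (bit 2 = 1)
position 5: 001 → 0  (bit 1 = 0)
position 3: 000 → 1  (bit 0 = 1)
bits b7..b0 = 00000101 = 5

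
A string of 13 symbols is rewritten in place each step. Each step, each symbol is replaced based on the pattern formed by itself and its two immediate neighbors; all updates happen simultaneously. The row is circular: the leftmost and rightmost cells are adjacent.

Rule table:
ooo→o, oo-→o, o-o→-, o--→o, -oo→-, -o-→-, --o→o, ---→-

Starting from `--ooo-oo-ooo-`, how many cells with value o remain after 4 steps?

-o-oo--o--ooo
----ooo-oo-oo
o--o-oo--o--o
ooo---ooo-oo-
count of o: 8

8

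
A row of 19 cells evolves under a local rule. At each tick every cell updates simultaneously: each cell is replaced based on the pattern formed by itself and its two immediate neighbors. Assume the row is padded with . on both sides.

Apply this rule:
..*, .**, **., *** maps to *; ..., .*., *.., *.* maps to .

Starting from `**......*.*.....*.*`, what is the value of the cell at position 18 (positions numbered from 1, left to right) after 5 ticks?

**.....*.......*...
**....*.......*....
**...*.......*.....
**..*.......*......
**.*.......*.......
position 18 holds .

.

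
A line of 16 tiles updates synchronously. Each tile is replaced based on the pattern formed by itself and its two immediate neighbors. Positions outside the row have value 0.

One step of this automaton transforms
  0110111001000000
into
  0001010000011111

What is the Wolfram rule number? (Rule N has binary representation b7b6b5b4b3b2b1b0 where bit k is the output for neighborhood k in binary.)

position 5: 111 → 1  (bit 7 = 1)
position 2: 110 → 0  (bit 6 = 0)
position 3: 101 → 1  (bit 5 = 1)
position 7: 100 → 0  (bit 4 = 0)
position 1: 011 → 0  (bit 3 = 0)
position 9: 010 → 0  (bit 2 = 0)
position 0: 001 → 0  (bit 1 = 0)
position 11: 000 → 1  (bit 0 = 1)
bits b7..b0 = 10100001 = 161

161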